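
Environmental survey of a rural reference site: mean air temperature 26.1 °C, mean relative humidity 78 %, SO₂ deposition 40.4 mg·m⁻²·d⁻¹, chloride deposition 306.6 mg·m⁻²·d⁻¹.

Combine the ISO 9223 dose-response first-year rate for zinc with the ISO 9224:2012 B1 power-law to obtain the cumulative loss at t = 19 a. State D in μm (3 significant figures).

D(19) = 94.3 μm

zinc: T>10 °C ⇒ hinge -0.071·(26.1−10) = -1.1431
  sulphur-dioxide contribution → 0.7572 μm/a
  chloride contribution → 7.85 μm/a
  ⇒ r_corr(zinc) = 8.607 μm/a
ISO 9224: D(t) = r_corr · t^b with b = 0.813 (zinc, B1)
  D(19) = 8.607 × 19^0.813 = 8.607 × 10.96 = 94.29 μm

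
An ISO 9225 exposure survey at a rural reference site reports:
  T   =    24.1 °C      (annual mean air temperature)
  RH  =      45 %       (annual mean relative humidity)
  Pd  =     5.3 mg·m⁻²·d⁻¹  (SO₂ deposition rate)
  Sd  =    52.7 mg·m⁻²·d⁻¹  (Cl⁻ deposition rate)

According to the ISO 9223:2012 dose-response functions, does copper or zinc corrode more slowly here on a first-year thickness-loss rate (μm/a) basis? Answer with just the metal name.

copper: T>10 °C ⇒ hinge -0.080·(24.1−10) = -1.1280
  Pd branch = 0.0053·Pd^0.26·e^(0.059·RH+f) = 0.03765 μm/a
  Cl⁻ term: 0.01025·52.7^0.27·exp(0.036·45+0.049·24.1) = 0.4921
  sum: 0.03765 + 0.4921 → r_corr = 0.5297 μm/a
zinc: T>10 °C ⇒ hinge -0.071·(24.1−10) = -1.0011
  Pd branch = 0.0129·Pd^0.44·e^(0.046·RH+f) = 0.07825 μm/a
  Sd branch = 0.0175·Sd^0.57·e^(0.008·RH+0.085·T) = 1.864 μm/a
  sum: 0.07825 + 1.864 → r_corr = 1.942 μm/a
Ordering by μm/a: zinc (1.94) > copper (0.53)

copper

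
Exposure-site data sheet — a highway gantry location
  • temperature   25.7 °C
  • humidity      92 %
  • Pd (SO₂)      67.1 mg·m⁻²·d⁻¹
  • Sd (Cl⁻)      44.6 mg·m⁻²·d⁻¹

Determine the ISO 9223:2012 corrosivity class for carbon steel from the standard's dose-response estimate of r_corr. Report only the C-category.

C5

carbon steel: T>10 °C ⇒ hinge -0.054·(25.7−10) = -0.8478
  Pd branch = 1.77·Pd^0.52·e^(0.02·RH+f) = 42.54 μm/a
  Sd branch = 0.102·Sd^0.62·e^(0.033·RH+0.04·T) = 62.54 μm/a
  sum: 42.54 + 62.54 → r_corr = 105.1 μm/a
105 μm/a falls in (80, 200] for carbon steel → category C5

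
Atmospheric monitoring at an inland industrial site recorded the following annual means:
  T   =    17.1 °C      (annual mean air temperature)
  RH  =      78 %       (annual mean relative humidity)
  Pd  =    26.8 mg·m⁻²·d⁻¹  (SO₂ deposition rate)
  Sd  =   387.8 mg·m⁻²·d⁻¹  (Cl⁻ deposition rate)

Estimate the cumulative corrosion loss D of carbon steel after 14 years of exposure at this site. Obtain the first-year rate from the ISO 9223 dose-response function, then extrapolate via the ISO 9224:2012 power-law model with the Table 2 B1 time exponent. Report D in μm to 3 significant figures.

D(14) = 551 μm

carbon steel: temperature factor f = -0.054·(7.1) = -0.3834
  SO₂ term: 1.77·26.8^0.52·exp(0.02·78-0.3834) = 31.74
  Cl⁻ term: 0.102·387.8^0.62·exp(0.033·78+0.04·17.1) = 106.8
  r_corr = 31.74 + 106.8 = 138.5 μm/a
ISO 9224: D(t) = r_corr · t^b with b = 0.523 (carbon steel, B1)
  D(14) = 138.5 × 14^0.523 = 138.5 × 3.976 = 550.7 μm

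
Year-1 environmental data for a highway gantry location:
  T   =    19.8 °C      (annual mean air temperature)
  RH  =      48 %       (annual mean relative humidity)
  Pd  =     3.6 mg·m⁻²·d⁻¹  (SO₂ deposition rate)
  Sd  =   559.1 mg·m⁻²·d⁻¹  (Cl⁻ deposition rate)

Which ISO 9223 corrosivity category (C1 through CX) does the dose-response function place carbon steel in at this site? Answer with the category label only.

C4

carbon steel: f(T) = -0.054·(T−10) [T>10 °C] = -0.5292
  Pd branch = 1.77·Pd^0.52·e^(0.02·RH+f) = 5.301 μm/a
  Cl⁻ term: 0.102·559.1^0.62·exp(0.033·48+0.04·19.8) = 55.45
  r_corr = 5.301 + 55.45 = 60.75 μm/a
Category bounds: 50…80 μm/a bracket r_corr ⇒ C4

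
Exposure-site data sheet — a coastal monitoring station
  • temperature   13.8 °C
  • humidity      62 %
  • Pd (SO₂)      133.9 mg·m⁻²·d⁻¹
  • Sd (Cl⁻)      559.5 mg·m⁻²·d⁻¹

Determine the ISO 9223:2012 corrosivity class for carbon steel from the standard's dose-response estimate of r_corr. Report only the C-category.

C5

carbon steel: f(T) = -0.054·(T−10) [T>10 °C] = -0.2052
  Pd branch = 1.77·Pd^0.52·e^(0.02·RH+f) = 63.58 μm/a
  Cl⁻ term: 0.102·559.5^0.62·exp(0.033·62+0.04·13.8) = 69.27
  r_corr = 63.58 + 69.27 = 132.8 μm/a
ISO 9223 Table 2 (carbon steel): 80 < 133 ≤ 200 μm/a ⇒ C5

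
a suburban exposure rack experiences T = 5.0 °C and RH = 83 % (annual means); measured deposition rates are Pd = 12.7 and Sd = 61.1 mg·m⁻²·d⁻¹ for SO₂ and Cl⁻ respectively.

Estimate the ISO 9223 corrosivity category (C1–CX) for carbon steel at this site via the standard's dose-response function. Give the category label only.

carbon steel: T≤10 °C ⇒ hinge +0.150·(5.0−10) = -0.7500
  sulphur-dioxide contribution → 16.49 μm/a
  chloride contribution → 24.68 μm/a
  ⇒ r_corr(carbon steel) = 41.17 μm/a
Category bounds: 25…50 μm/a bracket r_corr ⇒ C3

C3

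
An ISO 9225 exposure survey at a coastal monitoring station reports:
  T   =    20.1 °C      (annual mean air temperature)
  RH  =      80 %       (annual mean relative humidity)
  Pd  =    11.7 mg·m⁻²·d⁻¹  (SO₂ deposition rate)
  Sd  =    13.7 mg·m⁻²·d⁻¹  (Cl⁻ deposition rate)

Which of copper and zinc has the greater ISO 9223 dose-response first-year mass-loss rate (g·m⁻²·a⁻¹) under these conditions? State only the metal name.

copper: f(T) = -0.080·(T−10) [T>10 °C] = -0.8080
  Pd branch = 0.0053·Pd^0.26·e^(0.059·RH+f) = 0.5023 μm/a
  Cl⁻ term: 0.01025·13.7^0.27·exp(0.036·80+0.049·20.1) = 0.9912
  r_corr = 0.5023 + 0.9912 = 1.493 μm/a
  mass loss = 1.493 μm/a × 8.96 g/cm³ = 13.38 g·m⁻²·a⁻¹
zinc: temperature factor f = -0.071·(10.1) = -0.7171
  Pd branch = 0.0129·Pd^0.44·e^(0.046·RH+f) = 0.7368 μm/a
  Sd branch = 0.0175·Sd^0.57·e^(0.008·RH+0.085·T) = 0.8145 μm/a
  sum: 0.7368 + 0.8145 → r_corr = 1.551 μm/a
  mass loss = 1.551 μm/a × 7.14 g/cm³ = 11.08 g·m⁻²·a⁻¹
Ordering by g·m⁻²·a⁻¹: copper (13.4) > zinc (11.1)

copper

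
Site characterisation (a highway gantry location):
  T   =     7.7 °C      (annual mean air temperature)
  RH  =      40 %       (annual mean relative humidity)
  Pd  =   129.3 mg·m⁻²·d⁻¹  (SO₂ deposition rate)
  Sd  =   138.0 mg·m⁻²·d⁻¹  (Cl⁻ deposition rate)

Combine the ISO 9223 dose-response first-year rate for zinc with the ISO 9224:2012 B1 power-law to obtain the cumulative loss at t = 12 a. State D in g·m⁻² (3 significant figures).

zinc: temperature factor f = +0.038·(-2.3) = -0.0874
  sulphur-dioxide contribution → 0.6322 μm/a
  chloride contribution → 0.7691 μm/a
  total first-year rate 1.401 μm/a
ISO 9224: D(t) = r_corr · t^b with b = 0.813 (zinc, B1)
  D(12) = 1.401 × 12^0.813 = 1.401 × 7.54 = 10.57 μm
  Mass loss = 10.57 μm × 7.14 g/cm³ = 75.44 g·m⁻²

D(12) = 75.4 g·m⁻²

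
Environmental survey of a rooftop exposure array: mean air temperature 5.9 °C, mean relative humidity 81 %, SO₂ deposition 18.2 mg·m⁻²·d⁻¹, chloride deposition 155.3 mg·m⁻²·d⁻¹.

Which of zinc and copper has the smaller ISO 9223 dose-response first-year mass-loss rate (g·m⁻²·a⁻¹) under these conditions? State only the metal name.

zinc: temperature factor f = +0.038·(-4.1) = -0.1558
  sulphur-dioxide contribution → 1.643 μm/a
  chloride contribution → 0.98 μm/a
  total first-year rate 2.623 μm/a
  mass loss = 2.623 μm/a × 7.14 g/cm³ = 18.73 g·m⁻²·a⁻¹
copper: temperature factor f = +0.126·(-4.1) = -0.5166
  sulphur-dioxide contribution → 0.7999 μm/a
  chloride contribution → 0.987 μm/a
  ⇒ r_corr(copper) = 1.787 μm/a
  mass loss = 1.787 μm/a × 8.96 g/cm³ = 16.01 g·m⁻²·a⁻¹
Ordering by g·m⁻²·a⁻¹: zinc (18.7) > copper (16)

copper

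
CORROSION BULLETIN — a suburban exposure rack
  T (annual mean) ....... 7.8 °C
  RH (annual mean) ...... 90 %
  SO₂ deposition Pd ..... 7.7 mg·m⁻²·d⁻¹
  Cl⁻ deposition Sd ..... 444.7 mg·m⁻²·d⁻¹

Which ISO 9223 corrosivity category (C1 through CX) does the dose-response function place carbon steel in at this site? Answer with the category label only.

carbon steel: f(T) = +0.150·(T−10) [T≤10 °C] = -0.3300
  Pd branch = 1.77·Pd^0.52·e^(0.02·RH+f) = 22.25 μm/a
  Sd branch = 0.102·Sd^0.62·e^(0.033·RH+0.04·T) = 119.1 μm/a
  sum: 22.25 + 119.1 → r_corr = 141.3 μm/a
ISO 9223 Table 2 (carbon steel): 80 < 141 ≤ 200 μm/a ⇒ C5

C5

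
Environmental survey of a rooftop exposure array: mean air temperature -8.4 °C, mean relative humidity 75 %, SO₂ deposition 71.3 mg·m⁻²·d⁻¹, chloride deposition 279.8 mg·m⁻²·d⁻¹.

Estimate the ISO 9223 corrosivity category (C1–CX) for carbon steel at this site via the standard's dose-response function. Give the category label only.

carbon steel: f(T) = +0.150·(T−10) [T≤10 °C] = -2.7600
  SO₂ term: 1.77·71.3^0.52·exp(0.02·75-2.7600) = 4.617
  Sd branch = 0.102·Sd^0.62·e^(0.033·RH+0.04·T) = 28.48 μm/a
  sum: 4.617 + 28.48 → r_corr = 33.1 μm/a
33.1 μm/a falls in (25, 50] for carbon steel → category C3

C3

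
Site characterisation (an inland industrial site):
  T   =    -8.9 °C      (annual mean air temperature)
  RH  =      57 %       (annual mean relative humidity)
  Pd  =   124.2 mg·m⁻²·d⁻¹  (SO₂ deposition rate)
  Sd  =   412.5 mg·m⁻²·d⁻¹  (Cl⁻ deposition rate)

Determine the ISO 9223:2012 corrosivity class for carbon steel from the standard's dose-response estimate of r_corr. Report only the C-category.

carbon steel: T≤10 °C ⇒ hinge +0.150·(-8.9−10) = -2.8350
  SO₂ term: 1.77·124.2^0.52·exp(0.02·57-2.8350) = 3.988
  Sd branch = 0.102·Sd^0.62·e^(0.033·RH+0.04·T) = 19.61 μm/a
  sum: 3.988 + 19.61 → r_corr = 23.6 μm/a
Category bounds: 1.3…25 μm/a bracket r_corr ⇒ C2

C2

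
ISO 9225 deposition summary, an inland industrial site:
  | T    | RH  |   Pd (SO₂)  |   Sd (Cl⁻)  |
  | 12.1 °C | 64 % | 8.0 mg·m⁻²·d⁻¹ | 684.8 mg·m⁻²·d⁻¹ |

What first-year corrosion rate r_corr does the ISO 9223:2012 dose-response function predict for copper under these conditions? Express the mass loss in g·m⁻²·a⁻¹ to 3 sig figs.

r_corr = 12.7 g·m⁻²·a⁻¹

copper: temperature factor f = -0.080·(2.1) = -0.1680
  SO₂ term: 0.0053·8.0^0.26·exp(0.059·64-0.1680) = 0.3357
  Cl⁻ term: 0.01025·684.8^0.27·exp(0.036·64+0.049·12.1) = 1.083
  r_corr = 0.3357 + 1.083 = 1.418 μm/a
Convert to mass loss: 1.418 μm/a × 8.96 g/cm³ = 12.71 g·m⁻²·a⁻¹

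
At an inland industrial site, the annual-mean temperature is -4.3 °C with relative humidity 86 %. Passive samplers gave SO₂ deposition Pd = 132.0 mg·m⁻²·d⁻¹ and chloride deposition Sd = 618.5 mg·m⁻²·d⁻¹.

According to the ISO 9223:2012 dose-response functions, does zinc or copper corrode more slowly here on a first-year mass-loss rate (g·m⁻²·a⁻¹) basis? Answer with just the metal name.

copper

zinc: f(T) = +0.038·(T−10) [T≤10 °C] = -0.5434
  SO₂ term: 0.0129·132.0^0.44·exp(0.046·86-0.5434) = 3.355
  Cl⁻ term: 0.0175·618.5^0.57·exp(0.008·86+0.085·-4.3) = 0.9422
  sum: 3.355 + 0.9422 → r_corr = 4.297 μm/a
  mass loss = 4.297 μm/a × 7.14 g/cm³ = 30.68 g·m⁻²·a⁻¹
copper: T≤10 °C ⇒ hinge +0.126·(-4.3−10) = -1.8018
  Pd branch = 0.0053·Pd^0.26·e^(0.059·RH+f) = 0.4974 μm/a
  Cl⁻ term: 0.01025·618.5^0.27·exp(0.036·86+0.049·-4.3) = 1.041
  sum: 0.4974 + 1.041 → r_corr = 1.538 μm/a
  mass loss = 1.538 μm/a × 8.96 g/cm³ = 13.78 g·m⁻²·a⁻¹
Ordering by g·m⁻²·a⁻¹: zinc (30.7) > copper (13.8)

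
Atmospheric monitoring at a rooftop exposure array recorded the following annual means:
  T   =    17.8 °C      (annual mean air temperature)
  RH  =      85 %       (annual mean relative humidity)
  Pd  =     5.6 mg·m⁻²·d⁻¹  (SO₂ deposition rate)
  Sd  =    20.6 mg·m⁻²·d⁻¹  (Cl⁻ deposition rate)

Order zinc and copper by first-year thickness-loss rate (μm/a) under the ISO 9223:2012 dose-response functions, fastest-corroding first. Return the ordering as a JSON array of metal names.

["copper", "zinc"]

zinc: f(T) = -0.071·(T−10) [T>10 °C] = -0.5538
  Pd branch = 0.0129·Pd^0.44·e^(0.046·RH+f) = 0.7895 μm/a
  Cl⁻ term: 0.0175·20.6^0.57·exp(0.008·85+0.085·17.8) = 0.8797
  r_corr = 0.7895 + 0.8797 = 1.669 μm/a
copper: temperature factor f = -0.080·(7.8) = -0.6240
  Pd branch = 0.0053·Pd^0.26·e^(0.059·RH+f) = 0.6696 μm/a
  Sd branch = 0.01025·Sd^0.27·e^(0.036·RH+0.049·T) = 1.184 μm/a
  r_corr = 0.6696 + 1.184 = 1.853 μm/a
Ordering by μm/a: copper (1.85) > zinc (1.67)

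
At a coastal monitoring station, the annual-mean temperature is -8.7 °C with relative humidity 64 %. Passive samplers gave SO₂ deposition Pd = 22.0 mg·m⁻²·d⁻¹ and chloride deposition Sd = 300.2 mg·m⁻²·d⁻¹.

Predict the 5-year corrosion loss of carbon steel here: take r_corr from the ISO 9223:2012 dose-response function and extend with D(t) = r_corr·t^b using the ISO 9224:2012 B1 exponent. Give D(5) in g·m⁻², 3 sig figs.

D(5) = 408 g·m⁻²

carbon steel: temperature factor f = +0.150·(-18.7) = -2.8050
  sulphur-dioxide contribution → 1.922 μm/a
  chloride contribution → 20.45 μm/a
  ⇒ r_corr(carbon steel) = 22.37 μm/a
Power-law: D(5) = r_corr · 5^0.523
  D(5) = 22.37 × 5^0.523 = 22.37 × 2.32 = 51.91 μm
  Mass loss = 51.91 μm × 7.85 g/cm³ = 407.5 g·m⁻²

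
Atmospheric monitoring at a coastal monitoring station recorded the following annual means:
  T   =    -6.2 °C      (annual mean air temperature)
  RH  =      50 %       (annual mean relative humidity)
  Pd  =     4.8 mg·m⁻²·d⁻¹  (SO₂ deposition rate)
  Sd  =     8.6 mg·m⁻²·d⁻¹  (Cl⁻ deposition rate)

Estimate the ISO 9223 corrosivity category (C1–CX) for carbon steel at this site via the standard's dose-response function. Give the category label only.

C2

carbon steel: f(T) = +0.150·(T−10) [T≤10 °C] = -2.4300
  sulphur-dioxide contribution → 0.9576 μm/a
  chloride contribution → 1.574 μm/a
  ⇒ r_corr(carbon steel) = 2.531 μm/a
Category bounds: 1.3…25 μm/a bracket r_corr ⇒ C2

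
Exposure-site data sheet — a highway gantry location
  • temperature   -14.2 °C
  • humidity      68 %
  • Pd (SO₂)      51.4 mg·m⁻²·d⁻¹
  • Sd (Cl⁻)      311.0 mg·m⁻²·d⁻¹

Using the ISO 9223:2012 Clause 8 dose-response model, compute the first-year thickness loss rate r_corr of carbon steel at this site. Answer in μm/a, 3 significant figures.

r_corr = 20.6 μm/a

carbon steel: f(T) = +0.150·(T−10) [T≤10 °C] = -3.6300
  SO₂ term: 1.77·51.4^0.52·exp(0.02·68-3.6300) = 1.418
  Sd branch = 0.102·Sd^0.62·e^(0.033·RH+0.04·T) = 19.14 μm/a
  sum: 1.418 + 19.14 → r_corr = 20.56 μm/a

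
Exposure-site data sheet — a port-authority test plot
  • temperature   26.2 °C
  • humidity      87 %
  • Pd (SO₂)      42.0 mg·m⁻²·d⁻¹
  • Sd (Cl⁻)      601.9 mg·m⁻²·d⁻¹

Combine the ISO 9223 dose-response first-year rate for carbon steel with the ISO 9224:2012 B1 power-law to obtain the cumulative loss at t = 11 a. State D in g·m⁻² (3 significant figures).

carbon steel: f(T) = -0.054·(T−10) [T>10 °C] = -0.8748
  Pd branch = 1.77·Pd^0.52·e^(0.02·RH+f) = 29.36 μm/a
  Sd branch = 0.102·Sd^0.62·e^(0.033·RH+0.04·T) = 271.6 μm/a
  r_corr = 29.36 + 271.6 = 300.9 μm/a
Power-law: D(11) = r_corr · 11^0.523
  D(11) = 300.9 × 11^0.523 = 300.9 × 3.505 = 1055 μm
  Mass loss = 1055 μm × 7.85 g/cm³ = 8280 g·m⁻²

D(11) = 8.28e+03 g·m⁻²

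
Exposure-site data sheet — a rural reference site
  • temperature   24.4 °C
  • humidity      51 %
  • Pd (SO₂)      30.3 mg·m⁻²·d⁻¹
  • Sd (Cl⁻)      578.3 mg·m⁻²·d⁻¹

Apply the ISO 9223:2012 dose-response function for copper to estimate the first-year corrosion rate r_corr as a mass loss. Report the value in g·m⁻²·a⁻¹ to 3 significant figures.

r_corr = 11.3 g·m⁻²·a⁻¹

copper: temperature factor f = -0.080·(14.4) = -1.1520
  Pd branch = 0.0053·Pd^0.26·e^(0.059·RH+f) = 0.0824 μm/a
  Sd branch = 0.01025·Sd^0.27·e^(0.036·RH+0.049·T) = 1.183 μm/a
  r_corr = 0.0824 + 1.183 = 1.266 μm/a
Convert to mass loss: 1.266 μm/a × 8.96 g/cm³ = 11.34 g·m⁻²·a⁻¹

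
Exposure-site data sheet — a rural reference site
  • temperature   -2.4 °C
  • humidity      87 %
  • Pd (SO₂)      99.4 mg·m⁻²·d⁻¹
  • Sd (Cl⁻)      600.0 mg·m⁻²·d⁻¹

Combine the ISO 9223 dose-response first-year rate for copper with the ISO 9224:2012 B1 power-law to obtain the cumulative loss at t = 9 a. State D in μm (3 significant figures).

D(9) = 7.78 μm

copper: T≤10 °C ⇒ hinge +0.126·(-2.4−10) = -1.5624
  sulphur-dioxide contribution → 0.6227 μm/a
  chloride contribution → 1.175 μm/a
  ⇒ r_corr(copper) = 1.798 μm/a
ISO 9224: D(t) = r_corr · t^b with b = 0.667 (copper, B1)
  D(9) = 1.798 × 9^0.667 = 1.798 × 4.33 = 7.783 μm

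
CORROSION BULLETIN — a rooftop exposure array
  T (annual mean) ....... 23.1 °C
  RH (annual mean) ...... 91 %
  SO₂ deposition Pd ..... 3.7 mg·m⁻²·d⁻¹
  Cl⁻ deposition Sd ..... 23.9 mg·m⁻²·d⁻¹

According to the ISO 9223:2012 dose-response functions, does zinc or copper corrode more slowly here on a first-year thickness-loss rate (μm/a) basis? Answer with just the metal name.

zinc

zinc: f(T) = -0.071·(T−10) [T>10 °C] = -0.9301
  Pd branch = 0.0129·Pd^0.44·e^(0.046·RH+f) = 0.5951 μm/a
  Cl⁻ term: 0.0175·23.9^0.57·exp(0.008·91+0.085·23.1) = 1.576
  sum: 0.5951 + 1.576 → r_corr = 2.171 μm/a
copper: T>10 °C ⇒ hinge -0.080·(23.1−10) = -1.0480
  Pd branch = 0.0053·Pd^0.26·e^(0.059·RH+f) = 0.5605 μm/a
  Sd branch = 0.01025·Sd^0.27·e^(0.036·RH+0.049·T) = 1.983 μm/a
  r_corr = 0.5605 + 1.983 = 2.543 μm/a
Ordering by μm/a: copper (2.54) > zinc (2.17)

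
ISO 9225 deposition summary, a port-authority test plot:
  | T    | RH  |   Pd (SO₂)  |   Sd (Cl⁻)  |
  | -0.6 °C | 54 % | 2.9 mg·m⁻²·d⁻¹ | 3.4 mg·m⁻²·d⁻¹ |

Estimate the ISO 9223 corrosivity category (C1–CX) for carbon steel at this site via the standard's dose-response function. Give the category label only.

carbon steel: f(T) = +0.150·(T−10) [T≤10 °C] = -1.5900
  sulphur-dioxide contribution → 1.849 μm/a
  chloride contribution → 1.264 μm/a
  ⇒ r_corr(carbon steel) = 3.113 μm/a
ISO 9223 Table 2 (carbon steel): 1.3 < 3.11 ≤ 25 μm/a ⇒ C2

C2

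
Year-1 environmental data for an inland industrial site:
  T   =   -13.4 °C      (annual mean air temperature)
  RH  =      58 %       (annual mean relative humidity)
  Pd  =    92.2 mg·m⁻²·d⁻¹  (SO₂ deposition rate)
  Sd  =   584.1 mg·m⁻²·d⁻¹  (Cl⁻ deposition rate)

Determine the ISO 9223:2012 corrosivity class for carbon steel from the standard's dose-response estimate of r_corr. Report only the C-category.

carbon steel: f(T) = +0.150·(T−10) [T≤10 °C] = -3.5100
  SO₂ term: 1.77·92.2^0.52·exp(0.02·58-3.5100) = 1.774
  Cl⁻ term: 0.102·584.1^0.62·exp(0.033·58+0.04·-13.4) = 21
  sum: 1.774 + 21 → r_corr = 22.78 μm/a
Category bounds: 1.3…25 μm/a bracket r_corr ⇒ C2

C2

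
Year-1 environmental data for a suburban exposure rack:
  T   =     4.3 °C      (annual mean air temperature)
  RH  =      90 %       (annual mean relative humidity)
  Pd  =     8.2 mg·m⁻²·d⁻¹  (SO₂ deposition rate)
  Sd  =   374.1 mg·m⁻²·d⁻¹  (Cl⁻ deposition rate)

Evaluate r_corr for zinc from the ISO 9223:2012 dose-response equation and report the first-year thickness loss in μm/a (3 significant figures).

zinc: temperature factor f = +0.038·(-5.7) = -0.2166
  SO₂ term: 0.0129·8.2^0.44·exp(0.046·90-0.2166) = 1.647
  Cl⁻ term: 0.0175·374.1^0.57·exp(0.008·90+0.085·4.3) = 1.517
  sum: 1.647 + 1.517 → r_corr = 3.164 μm/a

r_corr = 3.16 μm/a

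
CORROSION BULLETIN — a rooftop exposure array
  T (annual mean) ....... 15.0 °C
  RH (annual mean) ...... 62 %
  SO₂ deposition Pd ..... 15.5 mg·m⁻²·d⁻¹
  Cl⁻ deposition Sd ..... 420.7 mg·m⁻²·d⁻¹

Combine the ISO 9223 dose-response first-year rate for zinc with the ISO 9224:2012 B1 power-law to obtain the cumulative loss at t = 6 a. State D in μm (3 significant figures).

D(6) = 16.1 μm

zinc: T>10 °C ⇒ hinge -0.071·(15.0−10) = -0.3550
  SO₂ term: 0.0129·15.5^0.44·exp(0.046·62-0.3550) = 0.5233
  Sd branch = 0.0175·Sd^0.57·e^(0.008·RH+0.085·T) = 3.22 μm/a
  sum: 0.5233 + 3.22 → r_corr = 3.743 μm/a
ISO 9224: D(t) = r_corr · t^b with b = 0.813 (zinc, B1)
  D(6) = 3.743 × 6^0.813 = 3.743 × 4.292 = 16.06 μm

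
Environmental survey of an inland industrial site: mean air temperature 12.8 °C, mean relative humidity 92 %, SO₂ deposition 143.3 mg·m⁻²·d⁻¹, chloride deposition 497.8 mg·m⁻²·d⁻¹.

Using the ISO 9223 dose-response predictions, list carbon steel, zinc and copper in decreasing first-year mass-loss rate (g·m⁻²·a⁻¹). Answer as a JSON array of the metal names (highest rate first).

carbon steel: f(T) = -0.054·(T−10) [T>10 °C] = -0.1512
  Pd branch = 1.77·Pd^0.52·e^(0.02·RH+f) = 126.7 μm/a
  Sd branch = 0.102·Sd^0.62·e^(0.033·RH+0.04·T) = 166.6 μm/a
  sum: 126.7 + 166.6 → r_corr = 293.3 μm/a
  mass loss = 293.3 μm/a × 7.85 g/cm³ = 2302 g·m⁻²·a⁻¹
zinc: T>10 °C ⇒ hinge -0.071·(12.8−10) = -0.1988
  SO₂ term: 0.0129·143.3^0.44·exp(0.046·92-0.1988) = 6.47
  Sd branch = 0.0175·Sd^0.57·e^(0.008·RH+0.085·T) = 3.737 μm/a
  sum: 6.47 + 3.737 → r_corr = 10.21 μm/a
  mass loss = 10.21 μm/a × 7.14 g/cm³ = 72.88 g·m⁻²·a⁻¹
copper: f(T) = -0.080·(T−10) [T>10 °C] = -0.2240
  SO₂ term: 0.0053·143.3^0.26·exp(0.059·92-0.2240) = 3.507
  Cl⁻ term: 0.01025·497.8^0.27·exp(0.036·92+0.049·12.8) = 2.816
  r_corr = 3.507 + 2.816 = 6.324 μm/a
  mass loss = 6.324 μm/a × 8.96 g/cm³ = 56.66 g·m⁻²·a⁻¹
Ordering by g·m⁻²·a⁻¹: carbon steel (2300) > zinc (72.9) > copper (56.7)

["carbon steel", "zinc", "copper"]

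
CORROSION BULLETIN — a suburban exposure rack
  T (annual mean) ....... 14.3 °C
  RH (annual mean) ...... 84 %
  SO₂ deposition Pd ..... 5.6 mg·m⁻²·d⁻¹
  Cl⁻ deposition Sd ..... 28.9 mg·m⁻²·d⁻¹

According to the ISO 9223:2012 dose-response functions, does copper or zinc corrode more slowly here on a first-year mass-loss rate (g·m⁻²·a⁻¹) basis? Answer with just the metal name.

zinc

copper: T>10 °C ⇒ hinge -0.080·(14.3−10) = -0.3440
  sulphur-dioxide contribution → 0.8352 μm/a
  chloride contribution → 1.054 μm/a
  ⇒ r_corr(copper) = 1.889 μm/a
  mass loss = 1.889 μm/a × 8.96 g/cm³ = 16.93 g·m⁻²·a⁻¹
zinc: f(T) = -0.071·(T−10) [T>10 °C] = -0.3053
  sulphur-dioxide contribution → 0.9668 μm/a
  chloride contribution → 0.7861 μm/a
  total first-year rate 1.753 μm/a
  mass loss = 1.753 μm/a × 7.14 g/cm³ = 12.52 g·m⁻²·a⁻¹
Ordering by g·m⁻²·a⁻¹: copper (16.9) > zinc (12.5)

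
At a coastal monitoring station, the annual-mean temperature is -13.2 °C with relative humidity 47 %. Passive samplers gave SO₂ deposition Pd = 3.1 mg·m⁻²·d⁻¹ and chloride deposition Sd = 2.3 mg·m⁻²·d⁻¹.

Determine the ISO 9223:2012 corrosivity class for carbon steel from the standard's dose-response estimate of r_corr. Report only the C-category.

carbon steel: T≤10 °C ⇒ hinge +0.150·(-13.2−10) = -3.4800
  Pd branch = 1.77·Pd^0.52·e^(0.02·RH+f) = 0.2514 μm/a
  Cl⁻ term: 0.102·2.3^0.62·exp(0.033·47+0.04·-13.2) = 0.4755
  r_corr = 0.2514 + 0.4755 = 0.7269 μm/a
ISO 9223 Table 2 (carbon steel): 0 < 0.727 ≤ 1.3 μm/a ⇒ C1

C1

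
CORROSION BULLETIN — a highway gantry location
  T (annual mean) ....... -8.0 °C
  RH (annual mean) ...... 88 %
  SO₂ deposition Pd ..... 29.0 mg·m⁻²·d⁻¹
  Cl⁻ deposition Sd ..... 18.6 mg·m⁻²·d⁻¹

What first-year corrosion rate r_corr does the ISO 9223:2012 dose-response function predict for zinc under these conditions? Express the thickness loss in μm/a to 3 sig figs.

zinc: f(T) = +0.038·(T−10) [T≤10 °C] = -0.6840
  Pd branch = 0.0129·Pd^0.44·e^(0.046·RH+f) = 1.641 μm/a
  Sd branch = 0.0175·Sd^0.57·e^(0.008·RH+0.085·T) = 0.09486 μm/a
  r_corr = 1.641 + 0.09486 = 1.735 μm/a

r_corr = 1.74 μm/a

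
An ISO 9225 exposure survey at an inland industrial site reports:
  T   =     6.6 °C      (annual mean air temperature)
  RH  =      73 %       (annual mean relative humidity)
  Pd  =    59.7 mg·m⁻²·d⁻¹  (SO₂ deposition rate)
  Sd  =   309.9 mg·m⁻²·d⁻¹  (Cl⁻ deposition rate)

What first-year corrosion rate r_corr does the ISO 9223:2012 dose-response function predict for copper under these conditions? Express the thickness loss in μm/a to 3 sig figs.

r_corr = 1.66 μm/a

copper: f(T) = +0.126·(T−10) [T≤10 °C] = -0.4284
  SO₂ term: 0.0053·59.7^0.26·exp(0.059·73-0.4284) = 0.7421
  Cl⁻ term: 0.01025·309.9^0.27·exp(0.036·73+0.049·6.6) = 0.9228
  r_corr = 0.7421 + 0.9228 = 1.665 μm/a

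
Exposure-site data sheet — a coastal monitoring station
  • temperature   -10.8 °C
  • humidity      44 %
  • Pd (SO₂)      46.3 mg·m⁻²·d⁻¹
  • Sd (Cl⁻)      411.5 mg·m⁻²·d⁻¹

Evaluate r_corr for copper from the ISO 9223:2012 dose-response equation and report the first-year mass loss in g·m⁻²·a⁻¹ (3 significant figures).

copper: temperature factor f = +0.126·(-20.8) = -2.6208
  sulphur-dioxide contribution → 0.01401 μm/a
  chloride contribution → 0.1495 μm/a
  total first-year rate 0.1635 μm/a
Convert to mass loss: 0.1635 μm/a × 8.96 g/cm³ = 1.465 g·m⁻²·a⁻¹

r_corr = 1.47 g·m⁻²·a⁻¹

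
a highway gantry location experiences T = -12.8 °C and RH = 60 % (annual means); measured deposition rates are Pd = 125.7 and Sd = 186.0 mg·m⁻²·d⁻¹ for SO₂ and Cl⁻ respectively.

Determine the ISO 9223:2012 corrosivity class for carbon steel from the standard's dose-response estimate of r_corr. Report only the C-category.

C2

carbon steel: T≤10 °C ⇒ hinge +0.150·(-12.8−10) = -3.4200
  Pd branch = 1.77·Pd^0.52·e^(0.02·RH+f) = 2.374 μm/a
  Sd branch = 0.102·Sd^0.62·e^(0.033·RH+0.04·T) = 11.3 μm/a
  r_corr = 2.374 + 11.3 = 13.68 μm/a
ISO 9223 Table 2 (carbon steel): 1.3 < 13.7 ≤ 25 μm/a ⇒ C2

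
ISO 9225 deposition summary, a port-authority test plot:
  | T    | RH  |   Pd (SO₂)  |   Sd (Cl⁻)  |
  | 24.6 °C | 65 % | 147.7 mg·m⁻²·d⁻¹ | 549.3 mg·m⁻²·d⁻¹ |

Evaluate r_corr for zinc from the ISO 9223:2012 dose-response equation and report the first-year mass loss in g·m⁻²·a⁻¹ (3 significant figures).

r_corr = 67.8 g·m⁻²·a⁻¹

zinc: f(T) = -0.071·(T−10) [T>10 °C] = -1.0366
  Pd branch = 0.0129·Pd^0.44·e^(0.046·RH+f) = 0.8193 μm/a
  Cl⁻ term: 0.0175·549.3^0.57·exp(0.008·65+0.085·24.6) = 8.683
  sum: 0.8193 + 8.683 → r_corr = 9.502 μm/a
Convert to mass loss: 9.502 μm/a × 7.14 g/cm³ = 67.85 g·m⁻²·a⁻¹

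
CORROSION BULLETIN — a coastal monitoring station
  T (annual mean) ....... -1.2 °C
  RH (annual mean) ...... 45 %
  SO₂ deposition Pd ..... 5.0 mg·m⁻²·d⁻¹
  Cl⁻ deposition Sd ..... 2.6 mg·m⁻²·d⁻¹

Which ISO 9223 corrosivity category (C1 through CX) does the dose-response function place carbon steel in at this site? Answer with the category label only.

C2

carbon steel: T≤10 °C ⇒ hinge +0.150·(-1.2−10) = -1.6800
  Pd branch = 1.77·Pd^0.52·e^(0.02·RH+f) = 1.874 μm/a
  Cl⁻ term: 0.102·2.6^0.62·exp(0.033·45+0.04·-1.2) = 0.7762
  r_corr = 1.874 + 0.7762 = 2.65 μm/a
2.65 μm/a falls in (1.3, 25] for carbon steel → category C2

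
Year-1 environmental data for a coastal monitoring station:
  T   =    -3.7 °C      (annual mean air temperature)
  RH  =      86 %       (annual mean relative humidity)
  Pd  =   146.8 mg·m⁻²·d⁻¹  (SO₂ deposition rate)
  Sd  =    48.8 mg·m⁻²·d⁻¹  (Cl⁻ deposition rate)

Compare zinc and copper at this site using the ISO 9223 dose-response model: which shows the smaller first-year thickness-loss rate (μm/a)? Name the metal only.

copper

zinc: temperature factor f = +0.038·(-13.7) = -0.5206
  SO₂ term: 0.0129·146.8^0.44·exp(0.046·86-0.5206) = 3.597
  Cl⁻ term: 0.0175·48.8^0.57·exp(0.008·86+0.085·-3.7) = 0.2332
  sum: 3.597 + 0.2332 → r_corr = 3.83 μm/a
copper: f(T) = +0.126·(T−10) [T≤10 °C] = -1.7262
  Pd branch = 0.0053·Pd^0.26·e^(0.059·RH+f) = 0.5515 μm/a
  Cl⁻ term: 0.01025·48.8^0.27·exp(0.036·86+0.049·-3.7) = 0.5401
  r_corr = 0.5515 + 0.5401 = 1.092 μm/a
Ordering by μm/a: zinc (3.83) > copper (1.09)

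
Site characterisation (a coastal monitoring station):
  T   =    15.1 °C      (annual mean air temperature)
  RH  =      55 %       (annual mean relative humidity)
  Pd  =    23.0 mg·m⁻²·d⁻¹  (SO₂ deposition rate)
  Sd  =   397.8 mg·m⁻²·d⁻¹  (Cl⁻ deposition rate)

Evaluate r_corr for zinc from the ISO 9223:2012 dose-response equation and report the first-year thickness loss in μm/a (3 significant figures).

zinc: T>10 °C ⇒ hinge -0.071·(15.1−10) = -0.3621
  Pd branch = 0.0129·Pd^0.44·e^(0.046·RH+f) = 0.448 μm/a
  Sd branch = 0.0175·Sd^0.57·e^(0.008·RH+0.085·T) = 2.974 μm/a
  r_corr = 0.448 + 2.974 = 3.422 μm/a

r_corr = 3.42 μm/a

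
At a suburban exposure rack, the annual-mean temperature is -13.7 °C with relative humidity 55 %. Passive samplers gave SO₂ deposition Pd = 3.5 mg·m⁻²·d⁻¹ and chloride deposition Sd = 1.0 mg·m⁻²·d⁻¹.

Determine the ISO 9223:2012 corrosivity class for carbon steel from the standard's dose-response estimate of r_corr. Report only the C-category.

C1

carbon steel: f(T) = +0.150·(T−10) [T≤10 °C] = -3.5550
  SO₂ term: 1.77·3.5^0.52·exp(0.02·55-3.5550) = 0.2915
  Cl⁻ term: 0.102·1.0^0.62·exp(0.033·55+0.04·-13.7) = 0.3621
  r_corr = 0.2915 + 0.3621 = 0.6537 μm/a
ISO 9223 Table 2 (carbon steel): 0 < 0.654 ≤ 1.3 μm/a ⇒ C1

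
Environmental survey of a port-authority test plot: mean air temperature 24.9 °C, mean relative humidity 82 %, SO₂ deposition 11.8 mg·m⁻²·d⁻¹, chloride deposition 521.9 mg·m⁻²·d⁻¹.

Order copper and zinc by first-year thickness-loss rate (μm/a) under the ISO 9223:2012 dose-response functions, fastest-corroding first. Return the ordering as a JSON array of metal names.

["zinc", "copper"]

copper: T>10 °C ⇒ hinge -0.080·(24.9−10) = -1.1920
  SO₂ term: 0.0053·11.8^0.26·exp(0.059·82-1.1920) = 0.3858
  Cl⁻ term: 0.01025·521.9^0.27·exp(0.036·82+0.049·24.9) = 3.601
  sum: 0.3858 + 3.601 → r_corr = 3.987 μm/a
zinc: temperature factor f = -0.071·(14.9) = -1.0579
  SO₂ term: 0.0129·11.8^0.44·exp(0.046·82-1.0579) = 0.5767
  Sd branch = 0.0175·Sd^0.57·e^(0.008·RH+0.085·T) = 9.912 μm/a
  sum: 0.5767 + 9.912 → r_corr = 10.49 μm/a
Ordering by μm/a: zinc (10.5) > copper (3.99)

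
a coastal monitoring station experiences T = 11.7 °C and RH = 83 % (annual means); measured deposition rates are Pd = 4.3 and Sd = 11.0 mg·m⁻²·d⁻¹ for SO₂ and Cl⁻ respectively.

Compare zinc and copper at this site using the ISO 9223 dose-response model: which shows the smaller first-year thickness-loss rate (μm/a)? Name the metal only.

zinc

zinc: T>10 °C ⇒ hinge -0.071·(11.7−10) = -0.1207
  sulphur-dioxide contribution → 0.9886 μm/a
  chloride contribution → 0.3605 μm/a
  ⇒ r_corr(zinc) = 1.349 μm/a
copper: T>10 °C ⇒ hinge -0.080·(11.7−10) = -0.1360
  sulphur-dioxide contribution → 0.905 μm/a
  chloride contribution → 0.6895 μm/a
  ⇒ r_corr(copper) = 1.595 μm/a
Ordering by μm/a: copper (1.59) > zinc (1.35)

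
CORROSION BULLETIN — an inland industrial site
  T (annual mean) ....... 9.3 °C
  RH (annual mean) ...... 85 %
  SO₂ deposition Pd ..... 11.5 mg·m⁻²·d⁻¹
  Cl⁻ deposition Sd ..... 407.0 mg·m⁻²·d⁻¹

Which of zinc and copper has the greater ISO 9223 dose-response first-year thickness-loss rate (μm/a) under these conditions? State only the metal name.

zinc

zinc: T≤10 °C ⇒ hinge +0.038·(9.3−10) = -0.0266
  Pd branch = 0.0129·Pd^0.44·e^(0.046·RH+f) = 1.836 μm/a
  Cl⁻ term: 0.0175·407.0^0.57·exp(0.008·85+0.085·9.3) = 2.34
  sum: 1.836 + 2.34 → r_corr = 4.175 μm/a
copper: temperature factor f = +0.126·(-0.7) = -0.0882
  SO₂ term: 0.0053·11.5^0.26·exp(0.059·85-0.0882) = 1.38
  Sd branch = 0.01025·Sd^0.27·e^(0.036·RH+0.049·T) = 1.746 μm/a
  sum: 1.38 + 1.746 → r_corr = 3.126 μm/a
Ordering by μm/a: zinc (4.18) > copper (3.13)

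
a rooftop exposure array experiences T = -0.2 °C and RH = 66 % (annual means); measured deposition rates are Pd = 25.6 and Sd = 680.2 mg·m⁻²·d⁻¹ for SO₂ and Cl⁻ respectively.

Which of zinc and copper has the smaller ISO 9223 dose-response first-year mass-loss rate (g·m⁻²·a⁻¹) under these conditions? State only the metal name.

zinc: f(T) = +0.038·(T−10) [T≤10 °C] = -0.3876
  sulphur-dioxide contribution → 0.7593 μm/a
  chloride contribution → 1.201 μm/a
  total first-year rate 1.96 μm/a
  mass loss = 1.96 μm/a × 7.14 g/cm³ = 14 g·m⁻²·a⁻¹
copper: T≤10 °C ⇒ hinge +0.126·(-0.2−10) = -1.2852
  sulphur-dioxide contribution → 0.1673 μm/a
  chloride contribution → 0.6356 μm/a
  total first-year rate 0.8028 μm/a
  mass loss = 0.8028 μm/a × 8.96 g/cm³ = 7.193 g·m⁻²·a⁻¹
Ordering by g·m⁻²·a⁻¹: zinc (14) > copper (7.19)

copper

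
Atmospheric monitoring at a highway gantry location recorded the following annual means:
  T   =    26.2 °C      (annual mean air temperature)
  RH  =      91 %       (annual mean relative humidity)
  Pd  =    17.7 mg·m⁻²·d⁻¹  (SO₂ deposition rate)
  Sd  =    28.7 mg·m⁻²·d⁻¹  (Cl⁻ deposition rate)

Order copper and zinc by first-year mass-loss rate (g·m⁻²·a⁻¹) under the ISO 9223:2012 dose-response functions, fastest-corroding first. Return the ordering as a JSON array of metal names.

["copper", "zinc"]

copper: f(T) = -0.080·(T−10) [T>10 °C] = -1.2960
  sulphur-dioxide contribution → 0.6571 μm/a
  chloride contribution → 2.425 μm/a
  ⇒ r_corr(copper) = 3.082 μm/a
  mass loss = 3.082 μm/a × 8.96 g/cm³ = 27.61 g·m⁻²·a⁻¹
zinc: temperature factor f = -0.071·(16.2) = -1.1502
  sulphur-dioxide contribution → 0.9509 μm/a
  chloride contribution → 2.277 μm/a
  ⇒ r_corr(zinc) = 3.228 μm/a
  mass loss = 3.228 μm/a × 7.14 g/cm³ = 23.05 g·m⁻²·a⁻¹
Ordering by g·m⁻²·a⁻¹: copper (27.6) > zinc (23)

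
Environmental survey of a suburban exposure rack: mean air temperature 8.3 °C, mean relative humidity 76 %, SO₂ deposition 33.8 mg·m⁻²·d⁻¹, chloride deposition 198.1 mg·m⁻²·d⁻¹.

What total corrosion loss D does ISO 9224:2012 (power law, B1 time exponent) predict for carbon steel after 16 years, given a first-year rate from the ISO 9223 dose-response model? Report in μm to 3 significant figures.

D(16) = 364 μm

carbon steel: T≤10 °C ⇒ hinge +0.150·(8.3−10) = -0.2550
  sulphur-dioxide contribution → 39.12 μm/a
  chloride contribution → 46.35 μm/a
  ⇒ r_corr(carbon steel) = 85.47 μm/a
Power-law: D(16) = r_corr · 16^0.523
  D(16) = 85.47 × 16^0.523 = 85.47 × 4.263 = 364.4 μm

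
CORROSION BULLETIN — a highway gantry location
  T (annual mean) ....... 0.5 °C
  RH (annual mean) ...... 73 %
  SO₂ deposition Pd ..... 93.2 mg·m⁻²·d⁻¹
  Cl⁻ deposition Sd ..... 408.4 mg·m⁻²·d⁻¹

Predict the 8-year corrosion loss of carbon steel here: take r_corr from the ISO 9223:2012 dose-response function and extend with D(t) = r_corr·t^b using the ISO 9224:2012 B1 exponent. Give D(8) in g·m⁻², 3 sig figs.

D(8) = 1.57e+03 g·m⁻²

carbon steel: temperature factor f = +0.150·(-9.5) = -1.4250
  sulphur-dioxide contribution → 19.38 μm/a
  chloride contribution → 48.13 μm/a
  ⇒ r_corr(carbon steel) = 67.5 μm/a
Long-term exponent b (ISO 9224 Table 2, B1) = 0.523
  D(8) = 67.5 × 8^0.523 = 67.5 × 2.967 = 200.3 μm
  Mass loss = 200.3 μm × 7.85 g/cm³ = 1572 g·m⁻²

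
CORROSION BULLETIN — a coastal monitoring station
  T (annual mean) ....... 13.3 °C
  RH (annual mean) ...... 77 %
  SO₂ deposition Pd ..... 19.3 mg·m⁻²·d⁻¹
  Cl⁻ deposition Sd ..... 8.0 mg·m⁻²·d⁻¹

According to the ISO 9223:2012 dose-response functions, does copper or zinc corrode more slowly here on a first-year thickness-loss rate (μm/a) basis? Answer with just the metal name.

copper

copper: f(T) = -0.080·(T−10) [T>10 °C] = -0.2640
  Pd branch = 0.0053·Pd^0.26·e^(0.059·RH+f) = 0.8258 μm/a
  Cl⁻ term: 0.01025·8.0^0.27·exp(0.036·77+0.049·13.3) = 0.5514
  r_corr = 0.8258 + 0.5514 = 1.377 μm/a
zinc: T>10 °C ⇒ hinge -0.071·(13.3−10) = -0.2343
  Pd branch = 0.0129·Pd^0.44·e^(0.046·RH+f) = 1.296 μm/a
  Cl⁻ term: 0.0175·8.0^0.57·exp(0.008·77+0.085·13.3) = 0.3283
  sum: 1.296 + 0.3283 → r_corr = 1.625 μm/a
Ordering by μm/a: zinc (1.62) > copper (1.38)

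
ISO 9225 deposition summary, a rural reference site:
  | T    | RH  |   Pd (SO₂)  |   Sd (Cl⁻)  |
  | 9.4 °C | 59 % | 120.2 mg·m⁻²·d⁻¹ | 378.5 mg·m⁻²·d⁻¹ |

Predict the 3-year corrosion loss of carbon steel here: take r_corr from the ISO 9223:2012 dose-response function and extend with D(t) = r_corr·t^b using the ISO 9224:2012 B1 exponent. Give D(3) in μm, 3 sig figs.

D(3) = 186 μm

carbon steel: temperature factor f = +0.150·(-0.6) = -0.0900
  SO₂ term: 1.77·120.2^0.52·exp(0.02·59-0.0900) = 63.52
  Sd branch = 0.102·Sd^0.62·e^(0.033·RH+0.04·T) = 41.29 μm/a
  r_corr = 63.52 + 41.29 = 104.8 μm/a
Long-term exponent b (ISO 9224 Table 2, B1) = 0.523
  D(3) = 104.8 × 3^0.523 = 104.8 × 1.776 = 186.2 μm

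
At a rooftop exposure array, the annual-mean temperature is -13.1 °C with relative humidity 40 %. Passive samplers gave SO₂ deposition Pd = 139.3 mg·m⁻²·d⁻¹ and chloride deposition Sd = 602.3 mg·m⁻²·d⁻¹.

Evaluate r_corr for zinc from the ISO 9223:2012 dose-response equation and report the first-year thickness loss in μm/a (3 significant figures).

zinc: temperature factor f = +0.038·(-23.1) = -0.8778
  Pd branch = 0.0129·Pd^0.44·e^(0.046·RH+f) = 0.2964 μm/a
  Sd branch = 0.0175·Sd^0.57·e^(0.008·RH+0.085·T) = 0.304 μm/a
  r_corr = 0.2964 + 0.304 = 0.6004 μm/a

r_corr = 0.600 μm/a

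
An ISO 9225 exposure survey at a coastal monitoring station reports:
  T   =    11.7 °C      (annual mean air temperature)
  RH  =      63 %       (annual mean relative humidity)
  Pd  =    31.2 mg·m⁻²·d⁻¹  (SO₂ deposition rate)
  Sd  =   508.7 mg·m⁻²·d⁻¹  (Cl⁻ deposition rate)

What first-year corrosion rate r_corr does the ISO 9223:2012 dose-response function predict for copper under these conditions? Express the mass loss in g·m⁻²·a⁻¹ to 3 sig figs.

r_corr = 12.6 g·m⁻²·a⁻¹

copper: temperature factor f = -0.080·(1.7) = -0.1360
  SO₂ term: 0.0053·31.2^0.26·exp(0.059·63-0.1360) = 0.4655
  Sd branch = 0.01025·Sd^0.27·e^(0.036·RH+0.049·T) = 0.945 μm/a
  sum: 0.4655 + 0.945 → r_corr = 1.411 μm/a
Convert to mass loss: 1.411 μm/a × 8.96 g/cm³ = 12.64 g·m⁻²·a⁻¹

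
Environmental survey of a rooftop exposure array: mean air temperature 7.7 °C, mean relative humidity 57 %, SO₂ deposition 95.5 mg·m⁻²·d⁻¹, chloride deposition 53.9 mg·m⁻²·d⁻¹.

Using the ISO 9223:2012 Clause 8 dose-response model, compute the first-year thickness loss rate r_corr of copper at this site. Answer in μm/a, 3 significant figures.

copper: T≤10 °C ⇒ hinge +0.126·(7.7−10) = -0.2898
  Pd branch = 0.0053·Pd^0.26·e^(0.059·RH+f) = 0.3748 μm/a
  Sd branch = 0.01025·Sd^0.27·e^(0.036·RH+0.049·T) = 0.3414 μm/a
  r_corr = 0.3748 + 0.3414 = 0.7162 μm/a

r_corr = 0.716 μm/a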